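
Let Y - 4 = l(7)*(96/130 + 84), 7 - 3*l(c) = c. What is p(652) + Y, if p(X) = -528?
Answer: -524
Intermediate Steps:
l(c) = 7/3 - c/3
Y = 4 (Y = 4 + (7/3 - ⅓*7)*(96/130 + 84) = 4 + (7/3 - 7/3)*(96*(1/130) + 84) = 4 + 0*(48/65 + 84) = 4 + 0*(5508/65) = 4 + 0 = 4)
p(652) + Y = -528 + 4 = -524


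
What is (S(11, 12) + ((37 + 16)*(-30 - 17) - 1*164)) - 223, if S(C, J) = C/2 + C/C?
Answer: -5743/2 ≈ -2871.5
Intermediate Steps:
S(C, J) = 1 + C/2 (S(C, J) = C*(½) + 1 = C/2 + 1 = 1 + C/2)
(S(11, 12) + ((37 + 16)*(-30 - 17) - 1*164)) - 223 = ((1 + (½)*11) + ((37 + 16)*(-30 - 17) - 1*164)) - 223 = ((1 + 11/2) + (53*(-47) - 164)) - 223 = (13/2 + (-2491 - 164)) - 223 = (13/2 - 2655) - 223 = -5297/2 - 223 = -5743/2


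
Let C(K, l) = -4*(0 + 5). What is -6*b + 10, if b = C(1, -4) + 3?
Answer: 112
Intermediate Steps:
C(K, l) = -20 (C(K, l) = -4*5 = -20)
b = -17 (b = -20 + 3 = -17)
-6*b + 10 = -6*(-17) + 10 = 102 + 10 = 112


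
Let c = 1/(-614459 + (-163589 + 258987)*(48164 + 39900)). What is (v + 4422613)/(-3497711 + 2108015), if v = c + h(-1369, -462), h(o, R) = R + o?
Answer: -37136845560200167/11674162111506048 ≈ -3.1811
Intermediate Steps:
c = 1/8400515013 (c = 1/(-614459 + 95398*88064) = 1/(-614459 + 8401129472) = 1/8400515013 ≈ 1.1904e-10)
v = -15381342988802/8400515013 (v = 1/8400515013 + (-462 - 1369) = 1/8400515013 - 1831 = -15381342988802/8400515013 ≈ -1831.0)
(v + 4422613)/(-3497711 + 2108015) = (-15381342988802/8400515013 + 4422613)/(-3497711 + 2108015) = (37136845560200167/8400515013)/(-1389696) = (37136845560200167/8400515013)*(-1/1389696) = -37136845560200167/11674162111506048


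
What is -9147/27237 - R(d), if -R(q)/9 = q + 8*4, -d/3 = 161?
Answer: -36854710/9079 ≈ -4059.3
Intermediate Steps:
d = -483 (d = -3*161 = -483)
R(q) = -288 - 9*q (R(q) = -9*(q + 8*4) = -9*(q + 32) = -9*(32 + q) = -288 - 9*q)
-9147/27237 - R(d) = -9147/27237 - (-288 - 9*(-483)) = -9147*1/27237 - (-288 + 4347) = -3049/9079 - 1*4059 = -3049/9079 - 4059 = -36854710/9079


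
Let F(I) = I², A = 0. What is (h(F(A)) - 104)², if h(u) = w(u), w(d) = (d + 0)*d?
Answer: 10816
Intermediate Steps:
w(d) = d² (w(d) = d*d = d²)
h(u) = u²
(h(F(A)) - 104)² = ((0²)² - 104)² = (0² - 104)² = (0 - 104)² = (-104)² = 10816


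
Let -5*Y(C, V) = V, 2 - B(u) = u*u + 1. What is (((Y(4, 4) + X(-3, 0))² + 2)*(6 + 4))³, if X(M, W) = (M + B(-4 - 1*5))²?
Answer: 13351945733387273422963418328/125 ≈ 1.0682e+26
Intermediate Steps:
B(u) = 1 - u² (B(u) = 2 - (u*u + 1) = 2 - (u² + 1) = 2 - (1 + u²) = 2 + (-1 - u²) = 1 - u²)
Y(C, V) = -V/5
X(M, W) = (-80 + M)² (X(M, W) = (M + (1 - (-4 - 1*5)²))² = (M + (1 - (-4 - 5)²))² = (M + (1 - 1*(-9)²))² = (M + (1 - 1*81))² = (M + (1 - 81))² = (M - 80)² = (-80 + M)²)
(((Y(4, 4) + X(-3, 0))² + 2)*(6 + 4))³ = (((-⅕*4 + (-80 - 3)²)² + 2)*(6 + 4))³ = (((-⅘ + (-83)²)² + 2)*10)³ = (((-⅘ + 6889)² + 2)*10)³ = (((34441/5)² + 2)*10)³ = ((1186182481/25 + 2)*10)³ = ((1186182531/25)*10)³ = (2372365062/5)³ = 13351945733387273422963418328/125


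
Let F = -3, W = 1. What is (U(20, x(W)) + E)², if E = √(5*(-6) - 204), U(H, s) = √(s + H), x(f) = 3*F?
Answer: -223 + 6*I*√286 ≈ -223.0 + 101.47*I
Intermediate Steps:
x(f) = -9 (x(f) = 3*(-3) = -9)
U(H, s) = √(H + s)
E = 3*I*√26 (E = √(-30 - 204) = √(-234) = 3*I*√26 ≈ 15.297*I)
(U(20, x(W)) + E)² = (√(20 - 9) + 3*I*√26)² = (√11 + 3*I*√26)²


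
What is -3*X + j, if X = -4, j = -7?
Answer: 5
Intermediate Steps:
-3*X + j = -3*(-4) - 7 = 12 - 7 = 5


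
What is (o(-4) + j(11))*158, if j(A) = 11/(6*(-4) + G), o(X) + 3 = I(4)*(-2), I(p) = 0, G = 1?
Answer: -12640/23 ≈ -549.57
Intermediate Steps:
o(X) = -3 (o(X) = -3 + 0*(-2) = -3 + 0 = -3)
j(A) = -11/23 (j(A) = 11/(6*(-4) + 1) = 11/(-24 + 1) = 11/(-23) = 11*(-1/23) = -11/23)
(o(-4) + j(11))*158 = (-3 - 11/23)*158 = -80/23*158 = -12640/23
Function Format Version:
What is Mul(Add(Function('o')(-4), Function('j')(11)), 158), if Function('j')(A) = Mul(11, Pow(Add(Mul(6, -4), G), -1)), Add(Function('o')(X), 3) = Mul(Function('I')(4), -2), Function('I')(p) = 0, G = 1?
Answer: Rational(-12640, 23) ≈ -549.57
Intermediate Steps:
Function('o')(X) = -3 (Function('o')(X) = Add(-3, Mul(0, -2)) = Add(-3, 0) = -3)
Function('j')(A) = Rational(-11, 23) (Function('j')(A) = Mul(11, Pow(Add(Mul(6, -4), 1), -1)) = Mul(11, Pow(Add(-24, 1), -1)) = Mul(11, Pow(-23, -1)) = Mul(11, Rational(-1, 23)) = Rational(-11, 23))
Mul(Add(Function('o')(-4), Function('j')(11)), 158) = Mul(Add(-3, Rational(-11, 23)), 158) = Mul(Rational(-80, 23), 158) = Rational(-12640, 23)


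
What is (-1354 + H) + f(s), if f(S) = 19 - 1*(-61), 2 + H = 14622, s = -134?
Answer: 13346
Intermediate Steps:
H = 14620 (H = -2 + 14622 = 14620)
f(S) = 80 (f(S) = 19 + 61 = 80)
(-1354 + H) + f(s) = (-1354 + 14620) + 80 = 13266 + 80 = 13346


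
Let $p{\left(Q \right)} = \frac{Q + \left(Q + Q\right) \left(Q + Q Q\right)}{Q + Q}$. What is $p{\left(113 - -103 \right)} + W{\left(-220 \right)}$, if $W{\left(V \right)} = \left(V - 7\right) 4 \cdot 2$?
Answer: $\frac{90113}{2} \approx 45057.0$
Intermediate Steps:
$W{\left(V \right)} = -56 + 8 V$ ($W{\left(V \right)} = \left(-7 + V\right) 8 = -56 + 8 V$)
$p{\left(Q \right)} = \frac{Q + 2 Q \left(Q + Q^{2}\right)}{2 Q}$
$p{\left(113 - -103 \right)} + W{\left(-220 \right)} = \left(\frac{1}{2} + \left(113 - -103\right) + \left(113 - -103\right)^{2}\right) + \left(-56 + 8 \left(-220\right)\right) = \left(\frac{1}{2} + \left(113 + 103\right) + \left(113 + 103\right)^{2}\right) - 1816 = \left(\frac{1}{2} + 216 + 216^{2}\right) - 1816 = \left(\frac{1}{2} + 216 + 46656\right) - 1816 = \frac{93745}{2} - 1816 = \frac{90113}{2}$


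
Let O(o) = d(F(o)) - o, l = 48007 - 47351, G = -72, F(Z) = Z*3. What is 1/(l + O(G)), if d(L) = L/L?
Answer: 1/729 ≈ 0.0013717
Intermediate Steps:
F(Z) = 3*Z
l = 656
d(L) = 1
O(o) = 1 - o
1/(l + O(G)) = 1/(656 + (1 - 1*(-72))) = 1/(656 + (1 + 72)) = 1/(656 + 73) = 1/729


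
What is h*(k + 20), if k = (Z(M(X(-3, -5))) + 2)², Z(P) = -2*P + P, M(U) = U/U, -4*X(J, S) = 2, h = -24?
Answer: -504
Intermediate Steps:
X(J, S) = -½ (X(J, S) = -¼*2 = -½)
M(U) = 1
Z(P) = -P
k = 1 (k = (-1*1 + 2)² = (-1 + 2)² = 1² = 1)
h*(k + 20) = -24*(1 + 20) = -24*21 = -504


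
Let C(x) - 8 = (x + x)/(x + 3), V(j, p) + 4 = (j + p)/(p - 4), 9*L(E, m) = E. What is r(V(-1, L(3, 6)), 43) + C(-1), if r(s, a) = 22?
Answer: 29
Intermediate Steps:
L(E, m) = E/9
V(j, p) = -4 + (j + p)/(-4 + p) (V(j, p) = -4 + (j + p)/(p - 4) = -4 + (j + p)/(-4 + p))
C(x) = 8 + 2*x/(3 + x) (C(x) = 8 + (x + x)/(x + 3) = 8 + (2*x)/(3 + x) = 8 + 2*x/(3 + x))
r(V(-1, L(3, 6)), 43) + C(-1) = 22 + 2*(12 + 5*(-1))/(3 - 1) = 22 + 2*(12 - 5)/2 = 22 + 2*(½)*7 = 22 + 7 = 29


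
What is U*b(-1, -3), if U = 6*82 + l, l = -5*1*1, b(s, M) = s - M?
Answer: 974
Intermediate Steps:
l = -5 (l = -5*1 = -5)
U = 487 (U = 6*82 - 5 = 492 - 5 = 487)
U*b(-1, -3) = 487*(-1 - 1*(-3)) = 487*(-1 + 3) = 487*2 = 974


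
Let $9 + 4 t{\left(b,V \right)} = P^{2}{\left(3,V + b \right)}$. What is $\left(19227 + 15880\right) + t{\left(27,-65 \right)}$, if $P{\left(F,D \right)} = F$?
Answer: $35107$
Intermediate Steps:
$t{\left(b,V \right)} = 0$ ($t{\left(b,V \right)} = - \frac{9}{4} + \frac{3^{2}}{4} = - \frac{9}{4} + \frac{1}{4} \cdot 9 = - \frac{9}{4} + \frac{9}{4} = 0$)
$\left(19227 + 15880\right) + t{\left(27,-65 \right)} = \left(19227 + 15880\right) + 0 = 35107 + 0 = 35107$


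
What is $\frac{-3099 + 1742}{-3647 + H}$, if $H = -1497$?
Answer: $\frac{1357}{5144} \approx 0.2638$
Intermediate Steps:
$\frac{-3099 + 1742}{-3647 + H} = \frac{-3099 + 1742}{-3647 - 1497} = - \frac{1357}{-5144} = \left(-1357\right) \left(- \frac{1}{5144}\right) = \frac{1357}{5144}$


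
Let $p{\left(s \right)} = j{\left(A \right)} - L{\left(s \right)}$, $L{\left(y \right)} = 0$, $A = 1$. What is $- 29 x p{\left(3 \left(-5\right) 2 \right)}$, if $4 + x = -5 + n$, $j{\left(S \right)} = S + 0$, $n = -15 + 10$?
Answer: $406$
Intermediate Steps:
$n = -5$
$j{\left(S \right)} = S$
$p{\left(s \right)} = 1$ ($p{\left(s \right)} = 1 - 0 = 1 + 0 = 1$)
$x = -14$ ($x = -4 - 10 = -14$)
$- 29 x p{\left(3 \left(-5\right) 2 \right)} = \left(-29\right) \left(-14\right) 1 = 406 \cdot 1 = 406$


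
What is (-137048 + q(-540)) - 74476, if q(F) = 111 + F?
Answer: -211953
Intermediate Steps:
(-137048 + q(-540)) - 74476 = (-137048 + (111 - 540)) - 74476 = (-137048 - 429) - 74476 = -137477 - 74476 = -211953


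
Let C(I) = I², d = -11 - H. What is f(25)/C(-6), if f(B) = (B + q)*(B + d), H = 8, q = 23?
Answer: 8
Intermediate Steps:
d = -19 (d = -11 - 1*8 = -11 - 8 = -19)
f(B) = (-19 + B)*(23 + B) (f(B) = (B + 23)*(B - 19) = (23 + B)*(-19 + B) = (-19 + B)*(23 + B))
f(25)/C(-6) = (-437 + 25² + 4*25)/((-6)²) = (-437 + 625 + 100)/36 = 288*(1/36) = 8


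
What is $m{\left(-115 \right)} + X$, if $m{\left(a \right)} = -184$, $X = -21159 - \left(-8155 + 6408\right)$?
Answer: $-19596$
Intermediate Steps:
$X = -19412$ ($X = -21159 - -1747 = -21159 + 1747 = -19412$)
$m{\left(-115 \right)} + X = -184 - 19412 = -19596$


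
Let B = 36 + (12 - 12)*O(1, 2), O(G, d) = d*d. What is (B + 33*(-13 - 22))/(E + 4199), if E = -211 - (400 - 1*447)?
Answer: -373/1345 ≈ -0.27732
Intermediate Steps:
O(G, d) = d²
B = 36 (B = 36 + (12 - 12)*2² = 36 + 0*4 = 36 + 0 = 36)
E = -164 (E = -211 - (400 - 447) = -211 - 1*(-47) = -211 + 47 = -164)
(B + 33*(-13 - 22))/(E + 4199) = (36 + 33*(-13 - 22))/(-164 + 4199) = (36 + 33*(-35))/4035 = (36 - 1155)*(1/4035) = -1119*1/4035 = -373/1345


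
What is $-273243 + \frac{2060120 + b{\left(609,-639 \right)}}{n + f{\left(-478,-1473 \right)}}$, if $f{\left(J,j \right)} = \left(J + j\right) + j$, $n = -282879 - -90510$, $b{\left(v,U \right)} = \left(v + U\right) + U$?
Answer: $- \frac{53501126150}{195793} \approx -2.7325 \cdot 10^{5}$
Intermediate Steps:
$b{\left(v,U \right)} = v + 2 U$ ($b{\left(v,U \right)} = \left(U + v\right) + U = v + 2 U$)
$n = -192369$ ($n = -282879 + 90510 = -192369$)
$f{\left(J,j \right)} = J + 2 j$
$-273243 + \frac{2060120 + b{\left(609,-639 \right)}}{n + f{\left(-478,-1473 \right)}} = -273243 + \frac{2060120 + \left(609 + 2 \left(-639\right)\right)}{-192369 + \left(-478 + 2 \left(-1473\right)\right)} = -273243 + \frac{2060120 + \left(609 - 1278\right)}{-192369 - 3424} = -273243 + \frac{2060120 - 669}{-192369 - 3424} = -273243 + \frac{2059451}{-195793} = -273243 + 2059451 \left(- \frac{1}{195793}\right) = -273243 - \frac{2059451}{195793} = - \frac{53501126150}{195793}$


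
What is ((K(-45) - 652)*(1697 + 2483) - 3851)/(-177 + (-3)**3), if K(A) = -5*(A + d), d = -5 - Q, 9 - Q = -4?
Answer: 470837/68 ≈ 6924.1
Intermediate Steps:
Q = 13 (Q = 9 - 1*(-4) = 9 + 4 = 13)
d = -18 (d = -5 - 1*13 = -5 - 13 = -18)
K(A) = 90 - 5*A (K(A) = -5*(A - 18) = -5*(-18 + A) = 90 - 5*A)
((K(-45) - 652)*(1697 + 2483) - 3851)/(-177 + (-3)**3) = (((90 - 5*(-45)) - 652)*(1697 + 2483) - 3851)/(-177 + (-3)**3) = (((90 + 225) - 652)*4180 - 3851)/(-177 - 27) = ((315 - 652)*4180 - 3851)/(-204) = (-337*4180 - 3851)*(-1/204) = (-1408660 - 3851)*(-1/204) = -1412511*(-1/204) = 470837/68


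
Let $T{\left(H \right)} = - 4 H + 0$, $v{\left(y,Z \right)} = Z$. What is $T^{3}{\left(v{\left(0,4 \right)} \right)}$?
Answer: $-4096$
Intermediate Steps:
$T{\left(H \right)} = - 4 H$
$T^{3}{\left(v{\left(0,4 \right)} \right)} = \left(\left(-4\right) 4\right)^{3} = \left(-16\right)^{3} = -4096$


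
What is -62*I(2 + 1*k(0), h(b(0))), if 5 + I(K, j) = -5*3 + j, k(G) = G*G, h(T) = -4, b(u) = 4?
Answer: 1488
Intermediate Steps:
k(G) = G²
I(K, j) = -20 + j (I(K, j) = -5 + (-5*3 + j) = -5 + (-15 + j) = -20 + j)
-62*I(2 + 1*k(0), h(b(0))) = -62*(-20 - 4) = -62*(-24) = 1488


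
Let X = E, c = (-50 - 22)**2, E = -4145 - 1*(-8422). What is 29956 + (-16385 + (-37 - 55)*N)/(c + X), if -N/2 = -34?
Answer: 283391075/9461 ≈ 29954.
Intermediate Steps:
N = 68 (N = -2*(-34) = 68)
E = 4277 (E = -4145 + 8422 = 4277)
c = 5184 (c = (-72)**2 = 5184)
X = 4277
29956 + (-16385 + (-37 - 55)*N)/(c + X) = 29956 + (-16385 + (-37 - 55)*68)/(5184 + 4277) = 29956 + (-16385 - 92*68)/9461 = 29956 + (-16385 - 6256)*(1/9461) = 29956 - 22641*1/9461 = 29956 - 22641/9461 = 283391075/9461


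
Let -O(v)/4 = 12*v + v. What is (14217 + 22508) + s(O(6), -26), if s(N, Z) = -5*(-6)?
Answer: 36755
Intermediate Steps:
O(v) = -52*v (O(v) = -4*(12*v + v) = -52*v)
s(N, Z) = 30
(14217 + 22508) + s(O(6), -26) = (14217 + 22508) + 30 = 36725 + 30 = 36755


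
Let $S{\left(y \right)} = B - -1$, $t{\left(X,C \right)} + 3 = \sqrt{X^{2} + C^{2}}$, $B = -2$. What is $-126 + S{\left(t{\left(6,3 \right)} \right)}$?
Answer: $-127$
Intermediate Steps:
$t{\left(X,C \right)} = -3 + \sqrt{C^{2} + X^{2}}$ ($t{\left(X,C \right)} = -3 + \sqrt{X^{2} + C^{2}} = -3 + \sqrt{C^{2} + X^{2}}$)
$S{\left(y \right)} = -1$ ($S{\left(y \right)} = -2 - -1 = -2 + 1 = -1$)
$-126 + S{\left(t{\left(6,3 \right)} \right)} = -126 - 1 = -127$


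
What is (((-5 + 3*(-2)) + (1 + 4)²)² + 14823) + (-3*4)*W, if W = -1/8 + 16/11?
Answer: 330067/22 ≈ 15003.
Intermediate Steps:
W = 117/88 (W = -1*⅛ + 16*(1/11) = -⅛ + 16/11 = 117/88 ≈ 1.3295)
(((-5 + 3*(-2)) + (1 + 4)²)² + 14823) + (-3*4)*W = (((-5 + 3*(-2)) + (1 + 4)²)² + 14823) - 3*4*(117/88) = (((-5 - 6) + 5²)² + 14823) - 12*117/88 = ((-11 + 25)² + 14823) - 351/22 = (14² + 14823) - 351/22 = (196 + 14823) - 351/22 = 15019 - 351/22 = 330067/22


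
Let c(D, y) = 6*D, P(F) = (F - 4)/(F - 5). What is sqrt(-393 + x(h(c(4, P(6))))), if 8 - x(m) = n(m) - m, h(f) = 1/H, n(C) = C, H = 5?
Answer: I*sqrt(385) ≈ 19.621*I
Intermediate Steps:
P(F) = (-4 + F)/(-5 + F)
h(f) = 1/5
x(m) = 8 (x(m) = 8 - (m - m) = 8 - 1*0 = 8 + 0 = 8)
sqrt(-393 + x(h(c(4, P(6))))) = sqrt(-393 + 8) = sqrt(-385) = I*sqrt(385)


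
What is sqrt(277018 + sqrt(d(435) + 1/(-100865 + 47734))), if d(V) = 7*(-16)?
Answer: sqrt(781994987853898 + 53131*I*sqrt(316165207163))/53131 ≈ 526.33 + 0.010054*I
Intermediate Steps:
d(V) = -112
sqrt(277018 + sqrt(d(435) + 1/(-100865 + 47734))) = sqrt(277018 + sqrt(-112 + 1/(-100865 + 47734))) = sqrt(277018 + sqrt(-112 + 1/(-53131))) = sqrt(277018 + sqrt(-112 - 1/53131)) = sqrt(277018 + sqrt(-5950673/53131)) = sqrt(277018 + I*sqrt(316165207163)/53131)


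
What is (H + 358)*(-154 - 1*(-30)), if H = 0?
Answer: -44392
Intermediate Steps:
(H + 358)*(-154 - 1*(-30)) = (0 + 358)*(-154 - 1*(-30)) = 358*(-154 + 30) = 358*(-124) = -44392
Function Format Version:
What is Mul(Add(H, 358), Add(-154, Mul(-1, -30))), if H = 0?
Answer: -44392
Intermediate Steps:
Mul(Add(H, 358), Add(-154, Mul(-1, -30))) = Mul(Add(0, 358), Add(-154, Mul(-1, -30))) = Mul(358, Add(-154, 30)) = Mul(358, -124) = -44392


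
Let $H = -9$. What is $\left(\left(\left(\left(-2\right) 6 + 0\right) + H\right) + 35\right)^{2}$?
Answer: $196$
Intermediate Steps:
$\left(\left(\left(\left(-2\right) 6 + 0\right) + H\right) + 35\right)^{2} = \left(\left(\left(\left(-2\right) 6 + 0\right) - 9\right) + 35\right)^{2} = \left(\left(\left(-12 + 0\right) - 9\right) + 35\right)^{2} = \left(\left(-12 - 9\right) + 35\right)^{2} = \left(-21 + 35\right)^{2} = 14^{2} = 196$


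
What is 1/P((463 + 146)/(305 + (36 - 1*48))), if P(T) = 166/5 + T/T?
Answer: 5/171 ≈ 0.029240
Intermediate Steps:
P(T) = 171/5 (P(T) = 166*(⅕) + 1 = 166/5 + 1 = 171/5)
1/P((463 + 146)/(305 + (36 - 1*48))) = 1/(171/5) = 5/171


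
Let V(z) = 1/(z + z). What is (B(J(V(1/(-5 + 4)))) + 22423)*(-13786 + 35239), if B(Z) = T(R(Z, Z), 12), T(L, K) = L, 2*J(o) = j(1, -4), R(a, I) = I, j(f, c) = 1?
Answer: 962102691/2 ≈ 4.8105e+8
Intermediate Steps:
V(z) = 1/(2*z)
J(o) = ½ (J(o) = (½)*1 = ½)
B(Z) = Z
(B(J(V(1/(-5 + 4)))) + 22423)*(-13786 + 35239) = (½ + 22423)*(-13786 + 35239) = (44847/2)*21453 = 962102691/2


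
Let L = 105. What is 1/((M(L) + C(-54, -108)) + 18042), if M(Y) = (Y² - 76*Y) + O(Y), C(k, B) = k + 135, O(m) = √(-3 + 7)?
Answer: 1/21170 ≈ 4.7237e-5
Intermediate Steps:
O(m) = 2 (O(m) = √4 = 2)
C(k, B) = 135 + k
M(Y) = 2 + Y² - 76*Y (M(Y) = (Y² - 76*Y) + 2 = 2 + Y² - 76*Y)
1/((M(L) + C(-54, -108)) + 18042) = 1/(((2 + 105² - 76*105) + (135 - 54)) + 18042) = 1/(((2 + 11025 - 7980) + 81) + 18042) = 1/((3047 + 81) + 18042) = 1/(3128 + 18042) = 1/21170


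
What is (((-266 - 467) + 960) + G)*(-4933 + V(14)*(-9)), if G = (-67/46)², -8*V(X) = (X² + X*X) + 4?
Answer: -4351268475/4232 ≈ -1.0282e+6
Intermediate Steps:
V(X) = -½ - X²/4 (V(X) = -((X² + X*X) + 4)/8 = -((X² + X²) + 4)/8 = -(2*X² + 4)/8 = -(4 + 2*X²)/8 = -½ - X²/4)
G = 4489/2116 (G = (-67*1/46)² = (-67/46)² = 4489/2116 ≈ 2.1215)
(((-266 - 467) + 960) + G)*(-4933 + V(14)*(-9)) = (((-266 - 467) + 960) + 4489/2116)*(-4933 + (-½ - ¼*14²)*(-9)) = ((-733 + 960) + 4489/2116)*(-4933 + (-½ - ¼*196)*(-9)) = (227 + 4489/2116)*(-4933 + (-½ - 49)*(-9)) = 484821*(-4933 - 99/2*(-9))/2116 = 484821*(-4933 + 891/2)/2116 = (484821/2116)*(-8975/2) = -4351268475/4232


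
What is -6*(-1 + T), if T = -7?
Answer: 48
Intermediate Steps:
-6*(-1 + T) = -6*(-1 - 7) = -6*(-8) = 48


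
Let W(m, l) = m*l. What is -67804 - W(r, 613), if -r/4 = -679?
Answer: -1732712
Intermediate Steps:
r = 2716 (r = -4*(-679) = 2716)
W(m, l) = l*m
-67804 - W(r, 613) = -67804 - 613*2716 = -67804 - 1*1664908 = -67804 - 1664908 = -1732712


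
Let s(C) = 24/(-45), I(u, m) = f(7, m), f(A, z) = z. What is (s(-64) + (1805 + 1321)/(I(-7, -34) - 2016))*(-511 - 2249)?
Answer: 1164536/205 ≈ 5680.7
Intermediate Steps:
I(u, m) = m
s(C) = -8/15 (s(C) = 24*(-1/45) = -8/15)
(s(-64) + (1805 + 1321)/(I(-7, -34) - 2016))*(-511 - 2249) = (-8/15 + (1805 + 1321)/(-34 - 2016))*(-511 - 2249) = (-8/15 + 3126/(-2050))*(-2760) = (-8/15 + 3126*(-1/2050))*(-2760) = (-8/15 - 1563/1025)*(-2760) = -6329/3075*(-2760) = 1164536/205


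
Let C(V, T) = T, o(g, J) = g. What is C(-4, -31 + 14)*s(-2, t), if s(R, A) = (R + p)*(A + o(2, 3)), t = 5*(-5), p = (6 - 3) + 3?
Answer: 1564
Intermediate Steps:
p = 6 (p = 3 + 3 = 6)
t = -25
s(R, A) = (2 + A)*(6 + R) (s(R, A) = (R + 6)*(A + 2) = (6 + R)*(2 + A) = (2 + A)*(6 + R))
C(-4, -31 + 14)*s(-2, t) = (-31 + 14)*(12 + 2*(-2) + 6*(-25) - 25*(-2)) = -17*(12 - 4 - 150 + 50) = -17*(-92) = 1564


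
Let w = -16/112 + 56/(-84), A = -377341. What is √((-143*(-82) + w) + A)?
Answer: 2*I*√40309143/21 ≈ 604.66*I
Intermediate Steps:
w = -17/21 (w = -16*1/112 + 56*(-1/84) = -⅐ - ⅔ = -17/21 ≈ -0.80952)
√((-143*(-82) + w) + A) = √((-143*(-82) - 17/21) - 377341) = √((11726 - 17/21) - 377341) = √(246229/21 - 377341) = √(-7677932/21) = 2*I*√40309143/21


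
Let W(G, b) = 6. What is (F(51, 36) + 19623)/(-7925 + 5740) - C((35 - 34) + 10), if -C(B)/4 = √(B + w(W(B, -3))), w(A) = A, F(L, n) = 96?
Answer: -19719/2185 + 4*√17 ≈ 7.4677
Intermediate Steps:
C(B) = -4*√(6 + B) (C(B) = -4*√(B + 6) = -4*√(6 + B))
(F(51, 36) + 19623)/(-7925 + 5740) - C((35 - 34) + 10) = (96 + 19623)/(-7925 + 5740) - (-4)*√(6 + ((35 - 34) + 10)) = 19719/(-2185) - (-4)*√(6 + (1 + 10)) = 19719*(-1/2185) - (-4)*√(6 + 11) = -19719/2185 - (-4)*√17 = -19719/2185 + 4*√17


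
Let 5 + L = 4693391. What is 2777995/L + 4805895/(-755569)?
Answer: -20456953406315/3546176966634 ≈ -5.7687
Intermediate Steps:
L = 4693386 (L = -5 + 4693391 = 4693386)
2777995/L + 4805895/(-755569) = 2777995/4693386 + 4805895/(-755569) = 2777995*(1/4693386) + 4805895*(-1/755569) = 2777995/4693386 - 4805895/755569 = -20456953406315/3546176966634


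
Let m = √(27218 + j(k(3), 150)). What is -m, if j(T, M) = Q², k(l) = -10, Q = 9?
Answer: -√27299 ≈ -165.22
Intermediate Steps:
j(T, M) = 81 (j(T, M) = 9² = 81)
m = √27299 (m = √(27218 + 81) = √27299 ≈ 165.22)
-m = -√27299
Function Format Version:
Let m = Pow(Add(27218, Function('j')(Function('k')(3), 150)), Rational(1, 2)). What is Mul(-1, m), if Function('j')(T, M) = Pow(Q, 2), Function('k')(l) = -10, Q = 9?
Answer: Mul(-1, Pow(27299, Rational(1, 2))) ≈ -165.22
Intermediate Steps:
Function('j')(T, M) = 81 (Function('j')(T, M) = Pow(9, 2) = 81)
m = Pow(27299, Rational(1, 2)) (m = Pow(Add(27218, 81), Rational(1, 2)) = Pow(27299, Rational(1, 2)) ≈ 165.22)
Mul(-1, m) = Mul(-1, Pow(27299, Rational(1, 2)))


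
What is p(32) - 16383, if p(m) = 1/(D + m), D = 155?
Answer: -3063620/187 ≈ -16383.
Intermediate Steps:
p(m) = 1/(155 + m)
p(32) - 16383 = 1/(155 + 32) - 16383 = 1/187 - 16383 = -3063620/187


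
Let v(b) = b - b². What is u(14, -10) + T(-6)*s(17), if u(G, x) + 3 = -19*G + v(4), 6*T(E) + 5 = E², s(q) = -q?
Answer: -2213/6 ≈ -368.83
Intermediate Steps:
T(E) = -⅚ + E²/6
u(G, x) = -15 - 19*G (u(G, x) = -3 + (-19*G + 4*(1 - 1*4)) = -3 + (-19*G + 4*(1 - 4)) = -3 + (-19*G + 4*(-3)) = -3 + (-19*G - 12) = -3 + (-12 - 19*G) = -15 - 19*G)
u(14, -10) + T(-6)*s(17) = (-15 - 19*14) + (-⅚ + (⅙)*(-6)²)*(-1*17) = (-15 - 266) + (-⅚ + (⅙)*36)*(-17) = -281 + (-⅚ + 6)*(-17) = -281 + (31/6)*(-17) = -281 - 527/6 = -2213/6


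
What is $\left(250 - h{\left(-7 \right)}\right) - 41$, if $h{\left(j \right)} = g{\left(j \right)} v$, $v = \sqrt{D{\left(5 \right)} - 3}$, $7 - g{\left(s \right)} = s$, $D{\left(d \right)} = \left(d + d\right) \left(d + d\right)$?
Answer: $209 - 14 \sqrt{97} \approx 71.116$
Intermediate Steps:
$D{\left(d \right)} = 4 d^{2}$ ($D{\left(d \right)} = 2 d 2 d = 4 d^{2}$)
$g{\left(s \right)} = 7 - s$
$v = \sqrt{97}$ ($v = \sqrt{4 \cdot 5^{2} - 3} = \sqrt{4 \cdot 25 - 3} = \sqrt{100 - 3} = \sqrt{97} \approx 9.8489$)
$h{\left(j \right)} = \sqrt{97} \left(7 - j\right)$ ($h{\left(j \right)} = \left(7 - j\right) \sqrt{97} = \sqrt{97} \left(7 - j\right)$)
$\left(250 - h{\left(-7 \right)}\right) - 41 = \left(250 - \sqrt{97} \left(7 - -7\right)\right) - 41 = \left(250 - \sqrt{97} \left(7 + 7\right)\right) - 41 = \left(250 - \sqrt{97} \cdot 14\right) - 41 = \left(250 - 14 \sqrt{97}\right) - 41 = 209 - 14 \sqrt{97}$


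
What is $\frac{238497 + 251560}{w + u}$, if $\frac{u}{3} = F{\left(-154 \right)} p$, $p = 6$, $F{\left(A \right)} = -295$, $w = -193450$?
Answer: $- \frac{490057}{198760} \approx -2.4656$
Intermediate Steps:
$u = -5310$ ($u = 3 \left(\left(-295\right) 6\right) = 3 \left(-1770\right) = -5310$)
$\frac{238497 + 251560}{w + u} = \frac{238497 + 251560}{-193450 - 5310} = \frac{490057}{-198760} = 490057 \left(- \frac{1}{198760}\right) = - \frac{490057}{198760}$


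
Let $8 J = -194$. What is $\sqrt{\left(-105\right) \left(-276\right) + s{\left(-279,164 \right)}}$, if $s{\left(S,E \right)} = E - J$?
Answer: $\frac{\sqrt{116673}}{2} \approx 170.79$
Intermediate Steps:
$J = - \frac{97}{4}$ ($J = \frac{1}{8} \left(-194\right) = - \frac{97}{4} \approx -24.25$)
$s{\left(S,E \right)} = \frac{97}{4} + E$ ($s{\left(S,E \right)} = E - - \frac{97}{4} = E + \frac{97}{4} = \frac{97}{4} + E$)
$\sqrt{\left(-105\right) \left(-276\right) + s{\left(-279,164 \right)}} = \sqrt{\left(-105\right) \left(-276\right) + \left(\frac{97}{4} + 164\right)} = \sqrt{28980 + \frac{753}{4}} = \sqrt{\frac{116673}{4}} = \frac{\sqrt{116673}}{2}$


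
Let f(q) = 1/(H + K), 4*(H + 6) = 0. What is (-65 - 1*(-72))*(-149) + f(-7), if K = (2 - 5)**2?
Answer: -3128/3 ≈ -1042.7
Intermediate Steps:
H = -6 (H = -6 + (1/4)*0 = -6 + 0 = -6)
K = 9 (K = (-3)**2 = 9)
f(q) = 1/3 (f(q) = 1/(-6 + 9) = 1/3)
(-65 - 1*(-72))*(-149) + f(-7) = (-65 - 1*(-72))*(-149) + 1/3 = (-65 + 72)*(-149) + 1/3 = 7*(-149) + 1/3 = -1043 + 1/3 = -3128/3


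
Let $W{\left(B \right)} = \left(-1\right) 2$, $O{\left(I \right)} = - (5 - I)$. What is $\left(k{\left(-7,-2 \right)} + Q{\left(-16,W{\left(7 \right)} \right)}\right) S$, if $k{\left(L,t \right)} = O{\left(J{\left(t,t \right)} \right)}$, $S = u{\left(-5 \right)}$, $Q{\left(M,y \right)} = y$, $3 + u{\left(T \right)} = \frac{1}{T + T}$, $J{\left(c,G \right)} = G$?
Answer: $\frac{279}{10} \approx 27.9$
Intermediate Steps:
$O{\left(I \right)} = -5 + I$
$W{\left(B \right)} = -2$
$u{\left(T \right)} = -3 + \frac{1}{2 T}$ ($u{\left(T \right)} = -3 + \frac{1}{T + T} = -3 + \frac{1}{2 T}$)
$S = - \frac{31}{10}$ ($S = -3 + \frac{1}{2 \left(-5\right)} = -3 + \frac{1}{2} \left(- \frac{1}{5}\right) = -3 - \frac{1}{10} = - \frac{31}{10} \approx -3.1$)
$k{\left(L,t \right)} = -5 + t$
$\left(k{\left(-7,-2 \right)} + Q{\left(-16,W{\left(7 \right)} \right)}\right) S = \left(\left(-5 - 2\right) - 2\right) \left(- \frac{31}{10}\right) = \left(-7 - 2\right) \left(- \frac{31}{10}\right) = \left(-9\right) \left(- \frac{31}{10}\right) = \frac{279}{10}$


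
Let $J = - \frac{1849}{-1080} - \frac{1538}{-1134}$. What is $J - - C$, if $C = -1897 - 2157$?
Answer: $- \frac{91875131}{22680} \approx -4050.9$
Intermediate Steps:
$C = -4054$
$J = \frac{69589}{22680}$ ($J = \left(-1849\right) \left(- \frac{1}{1080}\right) - - \frac{769}{567} = \frac{1849}{1080} + \frac{769}{567} = \frac{69589}{22680} \approx 3.0683$)
$J - - C = \frac{69589}{22680} - \left(-1\right) \left(-4054\right) = \frac{69589}{22680} - 4054 = - \frac{91875131}{22680}$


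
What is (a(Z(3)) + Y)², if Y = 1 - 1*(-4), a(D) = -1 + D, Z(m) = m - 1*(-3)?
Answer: 100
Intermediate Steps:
Z(m) = 3 + m (Z(m) = m + 3 = 3 + m)
Y = 5 (Y = 1 + 4 = 5)
(a(Z(3)) + Y)² = ((-1 + (3 + 3)) + 5)² = ((-1 + 6) + 5)² = (5 + 5)² = 10² = 100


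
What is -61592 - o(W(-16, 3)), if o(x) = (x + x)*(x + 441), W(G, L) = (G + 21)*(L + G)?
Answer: -12712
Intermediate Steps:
W(G, L) = (21 + G)*(G + L)
o(x) = 2*x*(441 + x) (o(x) = (2*x)*(441 + x) = 2*x*(441 + x))
-61592 - o(W(-16, 3)) = -61592 - 2*((-16)² + 21*(-16) + 21*3 - 16*3)*(441 + ((-16)² + 21*(-16) + 21*3 - 16*3)) = -61592 - 2*(256 - 336 + 63 - 48)*(441 + (256 - 336 + 63 - 48)) = -61592 - 2*(-65)*(441 - 65) = -61592 - 2*(-65)*376 = -61592 - 1*(-48880) = -61592 + 48880 = -12712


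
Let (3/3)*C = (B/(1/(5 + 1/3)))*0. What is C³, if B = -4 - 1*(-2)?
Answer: 0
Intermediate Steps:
B = -2 (B = -4 + 2 = -2)
C = 0 (C = -2/(1/(5 + 1/3))*0 = -2/(1/(5 + ⅓))*0 = -2/(1/(16/3))*0 = -2/3/16*0 = -2*16/3*0 = -32/3*0 = 0)
C³ = 0³ = 0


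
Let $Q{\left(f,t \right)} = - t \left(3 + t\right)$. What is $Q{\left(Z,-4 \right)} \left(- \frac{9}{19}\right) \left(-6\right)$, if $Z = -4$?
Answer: $- \frac{216}{19} \approx -11.368$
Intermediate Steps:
$Q{\left(f,t \right)} = - t \left(3 + t\right)$
$Q{\left(Z,-4 \right)} \left(- \frac{9}{19}\right) \left(-6\right) = \left(-1\right) \left(-4\right) \left(3 - 4\right) \left(- \frac{9}{19}\right) \left(-6\right) = \left(-1\right) \left(-4\right) \left(-1\right) \left(\left(-9\right) \frac{1}{19}\right) \left(-6\right) = \left(-4\right) \left(- \frac{9}{19}\right) \left(-6\right) = \frac{36}{19} \left(-6\right) = - \frac{216}{19}$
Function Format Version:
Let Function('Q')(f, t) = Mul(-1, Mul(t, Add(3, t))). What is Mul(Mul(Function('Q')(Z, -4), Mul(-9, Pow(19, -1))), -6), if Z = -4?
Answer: Rational(-216, 19) ≈ -11.368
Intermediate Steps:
Function('Q')(f, t) = Mul(-1, t, Add(3, t))
Mul(Mul(Function('Q')(Z, -4), Mul(-9, Pow(19, -1))), -6) = Mul(Mul(Mul(-1, -4, Add(3, -4)), Mul(-9, Pow(19, -1))), -6) = Mul(Mul(Mul(-1, -4, -1), Mul(-9, Rational(1, 19))), -6) = Mul(Mul(-4, Rational(-9, 19)), -6) = Mul(Rational(36, 19), -6) = Rational(-216, 19)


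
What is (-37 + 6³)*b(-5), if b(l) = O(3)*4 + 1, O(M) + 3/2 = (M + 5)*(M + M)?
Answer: 33473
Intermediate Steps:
O(M) = -3/2 + 2*M*(5 + M) (O(M) = -3/2 + (M + 5)*(M + M) = -3/2 + (5 + M)*(2*M) = -3/2 + 2*M*(5 + M))
b(l) = 187 (b(l) = (-3/2 + 2*3² + 10*3)*4 + 1 = (-3/2 + 2*9 + 30)*4 + 1 = (-3/2 + 18 + 30)*4 + 1 = (93/2)*4 + 1 = 186 + 1 = 187)
(-37 + 6³)*b(-5) = (-37 + 6³)*187 = (-37 + 216)*187 = 179*187 = 33473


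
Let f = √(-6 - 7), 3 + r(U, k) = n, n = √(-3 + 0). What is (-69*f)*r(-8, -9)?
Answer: 69*√39 + 207*I*√13 ≈ 430.9 + 746.35*I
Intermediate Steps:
n = I*√3 (n = √(-3) = I*√3 ≈ 1.732*I)
r(U, k) = -3 + I*√3
f = I*√13 (f = √(-13) = I*√13 ≈ 3.6056*I)
(-69*f)*r(-8, -9) = (-69*I*√13)*(-3 + I*√3) = -69*I*√13*(-3 + I*√3)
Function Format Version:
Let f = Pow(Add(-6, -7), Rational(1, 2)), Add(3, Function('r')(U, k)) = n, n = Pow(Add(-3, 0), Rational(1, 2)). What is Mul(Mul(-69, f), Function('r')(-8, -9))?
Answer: Add(Mul(69, Pow(39, Rational(1, 2))), Mul(207, I, Pow(13, Rational(1, 2)))) ≈ Add(430.90, Mul(746.35, I))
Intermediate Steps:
n = Mul(I, Pow(3, Rational(1, 2))) (n = Pow(-3, Rational(1, 2)) = Mul(I, Pow(3, Rational(1, 2))) ≈ Mul(1.7320, I))
Function('r')(U, k) = Add(-3, Mul(I, Pow(3, Rational(1, 2))))
f = Mul(I, Pow(13, Rational(1, 2))) (f = Pow(-13, Rational(1, 2)) = Mul(I, Pow(13, Rational(1, 2))) ≈ Mul(3.6056, I))
Mul(Mul(-69, f), Function('r')(-8, -9)) = Mul(Mul(-69, Mul(I, Pow(13, Rational(1, 2)))), Add(-3, Mul(I, Pow(3, Rational(1, 2))))) = Mul(Mul(-69, I, Pow(13, Rational(1, 2))), Add(-3, Mul(I, Pow(3, Rational(1, 2))))) = Mul(-69, I, Pow(13, Rational(1, 2)), Add(-3, Mul(I, Pow(3, Rational(1, 2)))))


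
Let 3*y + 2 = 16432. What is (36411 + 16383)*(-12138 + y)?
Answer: -351678432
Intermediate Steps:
y = 16430/3 (y = -⅔ + (⅓)*16432 = -⅔ + 16432/3 = 16430/3 ≈ 5476.7)
(36411 + 16383)*(-12138 + y) = (36411 + 16383)*(-12138 + 16430/3) = 52794*(-19984/3) = -351678432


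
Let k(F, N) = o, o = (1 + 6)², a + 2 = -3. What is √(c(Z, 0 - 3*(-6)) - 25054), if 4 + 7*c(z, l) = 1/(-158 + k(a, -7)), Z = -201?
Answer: 3*I*√1620666173/763 ≈ 158.29*I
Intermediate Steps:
a = -5 (a = -2 - 3 = -5)
o = 49 (o = 7² = 49)
k(F, N) = 49
c(z, l) = -437/763 (c(z, l) = -4/7 + 1/(7*(-158 + 49)) = -4/7 + (⅐)/(-109) = -4/7 + (⅐)*(-1/109) = -4/7 - 1/763 = -437/763)
√(c(Z, 0 - 3*(-6)) - 25054) = √(-437/763 - 25054) = √(-19116639/763) = 3*I*√1620666173/763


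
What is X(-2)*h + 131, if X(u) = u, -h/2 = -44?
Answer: -45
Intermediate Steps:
h = 88 (h = -2*(-44) = 88)
X(-2)*h + 131 = -2*88 + 131 = -176 + 131 = -45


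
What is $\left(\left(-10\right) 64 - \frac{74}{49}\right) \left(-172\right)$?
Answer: $\frac{5406648}{49} \approx 1.1034 \cdot 10^{5}$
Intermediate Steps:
$\left(\left(-10\right) 64 - \frac{74}{49}\right) \left(-172\right) = \left(-640 - \frac{74}{49}\right) \left(-172\right) = \left(- \frac{31434}{49}\right) \left(-172\right) = \frac{5406648}{49}$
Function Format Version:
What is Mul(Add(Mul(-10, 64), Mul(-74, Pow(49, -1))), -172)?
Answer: Rational(5406648, 49) ≈ 1.1034e+5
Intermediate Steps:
Mul(Add(Mul(-10, 64), Mul(-74, Pow(49, -1))), -172) = Mul(Add(-640, Mul(-74, Rational(1, 49))), -172) = Mul(Add(-640, Rational(-74, 49)), -172) = Mul(Rational(-31434, 49), -172) = Rational(5406648, 49)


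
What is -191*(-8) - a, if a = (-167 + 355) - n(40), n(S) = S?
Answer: 1380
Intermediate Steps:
a = 148 (a = (-167 + 355) - 1*40 = 188 - 40 = 148)
-191*(-8) - a = -191*(-8) - 1*148 = 1528 - 148 = 1380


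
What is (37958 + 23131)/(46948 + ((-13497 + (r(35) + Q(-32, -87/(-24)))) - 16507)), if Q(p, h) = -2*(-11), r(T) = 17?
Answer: 20363/5661 ≈ 3.5971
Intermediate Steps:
Q(p, h) = 22
(37958 + 23131)/(46948 + ((-13497 + (r(35) + Q(-32, -87/(-24)))) - 16507)) = (37958 + 23131)/(46948 + ((-13497 + (17 + 22)) - 16507)) = 61089/(46948 + ((-13497 + 39) - 16507)) = 61089/(46948 + (-13458 - 16507)) = 61089/(46948 - 29965) = 61089/16983 = 61089*(1/16983) = 20363/5661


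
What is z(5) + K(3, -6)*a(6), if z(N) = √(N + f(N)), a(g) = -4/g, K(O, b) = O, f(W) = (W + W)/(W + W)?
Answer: -2 + √6 ≈ 0.44949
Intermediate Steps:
f(W) = 1 (f(W) = (2*W)/((2*W)) = (2*W)*(1/(2*W)) = 1)
z(N) = √(1 + N) (z(N) = √(N + 1) = √(1 + N))
z(5) + K(3, -6)*a(6) = √(1 + 5) + 3*(-4/6) = √6 + 3*(-4*⅙) = √6 + 3*(-⅔) = √6 - 2 = -2 + √6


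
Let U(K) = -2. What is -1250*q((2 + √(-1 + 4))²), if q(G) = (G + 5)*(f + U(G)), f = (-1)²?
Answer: 15000 + 5000*√3 ≈ 23660.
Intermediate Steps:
f = 1
q(G) = -5 - G (q(G) = (G + 5)*(1 - 2) = (5 + G)*(-1) = -5 - G)
-1250*q((2 + √(-1 + 4))²) = -1250*(-5 - (2 + √(-1 + 4))²) = -1250*(-5 - (2 + √3)²) = 6250 + 1250*(2 + √3)²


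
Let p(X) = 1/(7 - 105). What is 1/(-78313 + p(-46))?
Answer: -98/7674675 ≈ -1.2769e-5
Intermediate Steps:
p(X) = -1/98 (p(X) = 1/(-98) = -1/98)
1/(-78313 + p(-46)) = 1/(-78313 - 1/98) = 1/(-7674675/98) = -98/7674675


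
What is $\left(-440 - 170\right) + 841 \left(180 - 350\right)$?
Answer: $-143580$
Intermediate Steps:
$\left(-440 - 170\right) + 841 \left(180 - 350\right) = -610 + 841 \left(180 - 350\right) = -610 + 841 \left(-170\right) = -610 - 142970 = -143580$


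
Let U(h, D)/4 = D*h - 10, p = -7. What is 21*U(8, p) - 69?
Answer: -5613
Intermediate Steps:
U(h, D) = -40 + 4*D*h (U(h, D) = 4*(D*h - 10) = 4*(-10 + D*h) = -40 + 4*D*h)
21*U(8, p) - 69 = 21*(-40 + 4*(-7)*8) - 69 = 21*(-40 - 224) - 69 = 21*(-264) - 69 = -5544 - 69 = -5613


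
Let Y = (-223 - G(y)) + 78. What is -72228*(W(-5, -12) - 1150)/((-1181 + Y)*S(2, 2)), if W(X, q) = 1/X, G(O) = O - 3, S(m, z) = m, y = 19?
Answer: -103845807/3355 ≈ -30953.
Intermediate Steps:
G(O) = -3 + O
Y = -161 (Y = (-223 - (-3 + 19)) + 78 = (-223 - 1*16) + 78 = (-223 - 16) + 78 = -239 + 78 = -161)
-72228*(W(-5, -12) - 1150)/((-1181 + Y)*S(2, 2)) = -72228*(1/(-5) - 1150)/(2*(-1181 - 161)) = -72228/(2*(-1342/(-⅕ - 1150))) = -72228/(2*(-1342/(-5751/5))) = -72228/(2*(-1342*(-5/5751))) = -72228/(2*(6710/5751)) = -72228/13420/5751 = -72228*5751/13420 = -103845807/3355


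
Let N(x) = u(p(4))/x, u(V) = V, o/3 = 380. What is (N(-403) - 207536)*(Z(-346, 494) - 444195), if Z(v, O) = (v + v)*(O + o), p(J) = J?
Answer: 131721853850076/403 ≈ 3.2685e+11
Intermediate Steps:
o = 1140 (o = 3*380 = 1140)
Z(v, O) = 2*v*(1140 + O) (Z(v, O) = (v + v)*(O + 1140) = (2*v)*(1140 + O) = 2*v*(1140 + O))
N(x) = 4/x
(N(-403) - 207536)*(Z(-346, 494) - 444195) = (4/(-403) - 207536)*(2*(-346)*(1140 + 494) - 444195) = (4*(-1/403) - 207536)*(2*(-346)*1634 - 444195) = (-4/403 - 207536)*(-1130728 - 444195) = -83637012/403*(-1574923) = 131721853850076/403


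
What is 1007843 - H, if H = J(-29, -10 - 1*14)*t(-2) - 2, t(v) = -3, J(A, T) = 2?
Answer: 1007851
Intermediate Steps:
H = -8 (H = 2*(-3) - 2 = -6 - 2 = -8)
1007843 - H = 1007843 - 1*(-8) = 1007843 + 8 = 1007851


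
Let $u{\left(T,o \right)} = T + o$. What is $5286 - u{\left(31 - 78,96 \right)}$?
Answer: $5237$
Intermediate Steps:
$5286 - u{\left(31 - 78,96 \right)} = 5286 - \left(\left(31 - 78\right) + 96\right) = 5286 - \left(-47 + 96\right) = 5286 - 49 = 5237$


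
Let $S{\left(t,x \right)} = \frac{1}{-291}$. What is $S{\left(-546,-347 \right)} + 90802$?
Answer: $\frac{26423381}{291} \approx 90802.0$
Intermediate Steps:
$S{\left(t,x \right)} = - \frac{1}{291}$
$S{\left(-546,-347 \right)} + 90802 = - \frac{1}{291} + 90802 = \frac{26423381}{291}$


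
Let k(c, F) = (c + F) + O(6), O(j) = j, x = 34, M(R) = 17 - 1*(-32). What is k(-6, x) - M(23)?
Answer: -15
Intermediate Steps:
M(R) = 49 (M(R) = 17 + 32 = 49)
k(c, F) = 6 + F + c (k(c, F) = (c + F) + 6 = (F + c) + 6 = 6 + F + c)
k(-6, x) - M(23) = (6 + 34 - 6) - 1*49 = 34 - 49 = -15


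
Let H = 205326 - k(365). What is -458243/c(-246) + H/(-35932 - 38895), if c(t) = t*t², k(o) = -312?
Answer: -3027030796207/1113944760072 ≈ -2.7174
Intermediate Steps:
c(t) = t³
H = 205638 (H = 205326 - 1*(-312) = 205326 + 312 = 205638)
-458243/c(-246) + H/(-35932 - 38895) = -458243/((-246)³) + 205638/(-35932 - 38895) = -458243/(-14886936) + 205638/(-74827) = -458243*(-1/14886936) + 205638*(-1/74827) = 458243/14886936 - 205638/74827 = -3027030796207/1113944760072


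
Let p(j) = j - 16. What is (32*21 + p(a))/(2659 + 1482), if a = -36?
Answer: 620/4141 ≈ 0.14972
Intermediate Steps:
p(j) = -16 + j
(32*21 + p(a))/(2659 + 1482) = (32*21 + (-16 - 36))/(2659 + 1482) = (672 - 52)/4141 = 620*(1/4141) = 620/4141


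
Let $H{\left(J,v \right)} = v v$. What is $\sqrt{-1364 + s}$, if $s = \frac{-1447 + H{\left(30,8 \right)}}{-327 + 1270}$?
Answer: $\frac{i \sqrt{1214239805}}{943} \approx 36.952 i$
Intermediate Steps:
$H{\left(J,v \right)} = v^{2}$
$s = - \frac{1383}{943}$ ($s = \frac{-1447 + 8^{2}}{-327 + 1270} = \frac{-1447 + 64}{943} = \left(-1383\right) \frac{1}{943} = - \frac{1383}{943} \approx -1.4666$)
$\sqrt{-1364 + s} = \sqrt{-1364 - \frac{1383}{943}} = \sqrt{- \frac{1287635}{943}} = \frac{i \sqrt{1214239805}}{943}$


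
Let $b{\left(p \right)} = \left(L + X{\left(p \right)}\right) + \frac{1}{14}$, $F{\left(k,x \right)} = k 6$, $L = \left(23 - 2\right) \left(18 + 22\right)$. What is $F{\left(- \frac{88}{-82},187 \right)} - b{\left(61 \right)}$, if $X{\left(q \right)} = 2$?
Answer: $- \frac{479653}{574} \approx -835.63$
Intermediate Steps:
$L = 840$ ($L = 21 \cdot 40 = 840$)
$F{\left(k,x \right)} = 6 k$
$b{\left(p \right)} = \frac{11789}{14}$ ($b{\left(p \right)} = \left(840 + 2\right) + \frac{1}{14} = 842 + \frac{1}{14} = \frac{11789}{14}$)
$F{\left(- \frac{88}{-82},187 \right)} - b{\left(61 \right)} = 6 \left(- \frac{88}{-82}\right) - \frac{11789}{14} = 6 \left(\left(-88\right) \left(- \frac{1}{82}\right)\right) - \frac{11789}{14} = 6 \cdot \frac{44}{41} - \frac{11789}{14} = \frac{264}{41} - \frac{11789}{14} = - \frac{479653}{574}$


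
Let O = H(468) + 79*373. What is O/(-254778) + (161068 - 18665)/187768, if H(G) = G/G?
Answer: 15374002055/23919577752 ≈ 0.64274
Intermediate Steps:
H(G) = 1
O = 29468 (O = 1 + 79*373 = 1 + 29467 = 29468)
O/(-254778) + (161068 - 18665)/187768 = 29468/(-254778) + (161068 - 18665)/187768 = 29468*(-1/254778) + 142403*(1/187768) = -14734/127389 + 142403/187768 = 15374002055/23919577752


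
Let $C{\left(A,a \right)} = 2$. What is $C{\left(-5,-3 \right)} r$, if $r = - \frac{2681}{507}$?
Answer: $- \frac{5362}{507} \approx -10.576$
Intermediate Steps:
$r = - \frac{2681}{507}$ ($r = \left(-2681\right) \frac{1}{507} = - \frac{2681}{507} \approx -5.288$)
$C{\left(-5,-3 \right)} r = 2 \left(- \frac{2681}{507}\right) = - \frac{5362}{507}$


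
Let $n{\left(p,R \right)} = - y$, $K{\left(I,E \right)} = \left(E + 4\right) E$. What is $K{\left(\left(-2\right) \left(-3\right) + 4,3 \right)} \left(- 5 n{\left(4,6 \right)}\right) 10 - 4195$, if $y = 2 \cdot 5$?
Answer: $6305$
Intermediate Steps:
$y = 10$
$K{\left(I,E \right)} = E \left(4 + E\right)$ ($K{\left(I,E \right)} = \left(4 + E\right) E = E \left(4 + E\right)$)
$n{\left(p,R \right)} = -10$ ($n{\left(p,R \right)} = \left(-1\right) 10 = -10$)
$K{\left(\left(-2\right) \left(-3\right) + 4,3 \right)} \left(- 5 n{\left(4,6 \right)}\right) 10 - 4195 = 3 \left(4 + 3\right) \left(\left(-5\right) \left(-10\right)\right) 10 - 4195 = 3 \cdot 7 \cdot 50 \cdot 10 - 4195 = 21 \cdot 50 \cdot 10 - 4195 = 1050 \cdot 10 - 4195 = 10500 - 4195 = 6305$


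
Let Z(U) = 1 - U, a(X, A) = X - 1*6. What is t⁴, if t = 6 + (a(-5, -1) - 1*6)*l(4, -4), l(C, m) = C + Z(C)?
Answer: 14641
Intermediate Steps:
a(X, A) = -6 + X (a(X, A) = X - 6 = -6 + X)
l(C, m) = 1 (l(C, m) = C + (1 - C) = 1)
t = -11 (t = 6 + ((-6 - 5) - 1*6)*1 = 6 + (-11 - 6)*1 = 6 - 17*1 = 6 - 17 = -11)
t⁴ = (-11)⁴ = 14641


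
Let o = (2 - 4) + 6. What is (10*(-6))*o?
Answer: -240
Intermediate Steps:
o = 4 (o = -2 + 6 = 4)
(10*(-6))*o = (10*(-6))*4 = -60*4 = -240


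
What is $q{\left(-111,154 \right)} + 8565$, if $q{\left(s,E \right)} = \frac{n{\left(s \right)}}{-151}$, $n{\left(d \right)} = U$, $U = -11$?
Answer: $\frac{1293326}{151} \approx 8565.1$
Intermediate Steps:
$n{\left(d \right)} = -11$
$q{\left(s,E \right)} = \frac{11}{151}$ ($q{\left(s,E \right)} = - \frac{11}{-151} = \left(-11\right) \left(- \frac{1}{151}\right) = \frac{11}{151}$)
$q{\left(-111,154 \right)} + 8565 = \frac{11}{151} + 8565 = \frac{1293326}{151}$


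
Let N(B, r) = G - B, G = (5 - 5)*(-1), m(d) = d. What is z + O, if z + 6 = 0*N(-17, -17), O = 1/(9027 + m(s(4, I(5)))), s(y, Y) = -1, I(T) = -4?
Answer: -54155/9026 ≈ -5.9999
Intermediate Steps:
G = 0 (G = 0*(-1) = 0)
O = 1/9026 (O = 1/(9027 - 1) = 1/9026 ≈ 0.00011079)
N(B, r) = -B (N(B, r) = 0 - B = -B)
z = -6 (z = -6 + 0*(-1*(-17)) = -6 + 0*17 = -6 + 0 = -6)
z + O = -6 + 1/9026 = -54155/9026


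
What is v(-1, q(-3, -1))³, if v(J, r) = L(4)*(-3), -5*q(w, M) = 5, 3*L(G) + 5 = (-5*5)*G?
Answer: 1157625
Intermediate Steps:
L(G) = -5/3 - 25*G/3 (L(G) = -5/3 + ((-5*5)*G)/3 = -5/3 + (-25*G)/3 = -5/3 - 25*G/3)
q(w, M) = -1 (q(w, M) = -⅕*5 = -1)
v(J, r) = 105 (v(J, r) = (-5/3 - 25/3*4)*(-3) = (-5/3 - 100/3)*(-3) = -35*(-3) = 105)
v(-1, q(-3, -1))³ = 105³ = 1157625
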